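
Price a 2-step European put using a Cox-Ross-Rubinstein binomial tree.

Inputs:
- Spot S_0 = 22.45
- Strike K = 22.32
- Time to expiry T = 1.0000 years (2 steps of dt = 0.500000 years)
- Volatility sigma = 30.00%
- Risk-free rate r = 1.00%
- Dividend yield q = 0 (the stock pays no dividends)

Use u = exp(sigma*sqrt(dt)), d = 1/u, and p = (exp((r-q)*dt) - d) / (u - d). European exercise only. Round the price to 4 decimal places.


dt = T/N = 0.500000
u = exp(sigma*sqrt(dt)) = 1.236311; d = 1/u = 0.808858
p = (exp((r-q)*dt) - d) / (u - d) = 0.458891
Discount per step: exp(-r*dt) = 0.995012
Stock lattice S(k, i) with i counting down-moves:
  k=0: S(0,0) = 22.4500
  k=1: S(1,0) = 27.7552; S(1,1) = 18.1589
  k=2: S(2,0) = 34.3140; S(2,1) = 22.4500; S(2,2) = 14.6879
Terminal payoffs V(N, i) = max(K - S_T, 0):
  V(2,0) = 0.000000; V(2,1) = 0.000000; V(2,2) = 7.632063
Backward induction: V(k, i) = exp(-r*dt) * [p * V(k+1, i) + (1-p) * V(k+1, i+1)].
  V(1,0) = exp(-r*dt) * [p*0.000000 + (1-p)*0.000000] = 0.000000
  V(1,1) = exp(-r*dt) * [p*0.000000 + (1-p)*7.632063] = 4.109177
  V(0,0) = exp(-r*dt) * [p*0.000000 + (1-p)*4.109177] = 2.212421

Answer: Price = V(0,0) = 2.2124


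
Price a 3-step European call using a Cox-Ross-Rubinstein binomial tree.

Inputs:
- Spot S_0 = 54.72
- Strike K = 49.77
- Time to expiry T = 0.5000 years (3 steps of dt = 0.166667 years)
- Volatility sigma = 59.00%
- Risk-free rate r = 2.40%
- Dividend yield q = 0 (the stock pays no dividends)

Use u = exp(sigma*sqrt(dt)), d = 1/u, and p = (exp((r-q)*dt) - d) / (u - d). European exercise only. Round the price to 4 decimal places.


dt = T/N = 0.166667
u = exp(sigma*sqrt(dt)) = 1.272351; d = 1/u = 0.785947
p = (exp((r-q)*dt) - d) / (u - d) = 0.448313
Discount per step: exp(-r*dt) = 0.996008
Stock lattice S(k, i) with i counting down-moves:
  k=0: S(0,0) = 54.7200
  k=1: S(1,0) = 69.6231; S(1,1) = 43.0070
  k=2: S(2,0) = 88.5850; S(2,1) = 54.7200; S(2,2) = 33.8012
  k=3: S(3,0) = 112.7112; S(3,1) = 69.6231; S(3,2) = 43.0070; S(3,3) = 26.5659
Terminal payoffs V(N, i) = max(S_T - K, 0):
  V(3,0) = 62.941195; V(3,1) = 19.853055; V(3,2) = 0.000000; V(3,3) = 0.000000
Backward induction: V(k, i) = exp(-r*dt) * [p * V(k+1, i) + (1-p) * V(k+1, i+1)].
  V(2,0) = exp(-r*dt) * [p*62.941195 + (1-p)*19.853055] = 39.013657
  V(2,1) = exp(-r*dt) * [p*19.853055 + (1-p)*0.000000] = 8.864850
  V(2,2) = exp(-r*dt) * [p*0.000000 + (1-p)*0.000000] = 0.000000
  V(1,0) = exp(-r*dt) * [p*39.013657 + (1-p)*8.864850] = 22.291604
  V(1,1) = exp(-r*dt) * [p*8.864850 + (1-p)*0.000000] = 3.958362
  V(0,0) = exp(-r*dt) * [p*22.291604 + (1-p)*3.958362] = 12.128779

Answer: Price = V(0,0) = 12.1288


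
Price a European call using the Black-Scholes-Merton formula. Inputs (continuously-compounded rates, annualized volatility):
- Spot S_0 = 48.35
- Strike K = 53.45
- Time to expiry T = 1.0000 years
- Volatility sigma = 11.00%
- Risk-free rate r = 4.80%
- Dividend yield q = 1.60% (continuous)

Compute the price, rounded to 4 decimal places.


Answer: Price = 0.8824

Derivation:
d1 = (ln(S/K) + (r - q + 0.5*sigma^2) * T) / (sigma * sqrt(T)) = -0.56573105
d2 = d1 - sigma * sqrt(T) = -0.67573105
exp(-rT) = 0.95313379; exp(-qT) = 0.98412732
C = S_0 * exp(-qT) * N(d1) - K * exp(-rT) * N(d2)
N(d1) = 0.28578831; N(d2) = 0.24960571
C = 48.3500 * 0.98412732 * 0.28578831 - 53.4500 * 0.95313379 * 0.24960571 = 0.8824


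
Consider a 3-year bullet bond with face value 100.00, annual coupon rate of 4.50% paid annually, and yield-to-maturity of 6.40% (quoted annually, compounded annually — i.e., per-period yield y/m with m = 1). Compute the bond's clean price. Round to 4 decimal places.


Answer: Price = 94.9586

Derivation:
Coupon per period c = face * coupon_rate / m = 4.500000
Periods per year m = 1; per-period yield y/m = 0.064000
Number of cashflows N = 3
Cashflows (t years, CF_t, discount factor 1/(1+y/m)^(m*t), PV):
  t = 1.0000: CF_t = 4.500000, DF = 0.939850, PV = 4.229323
  t = 2.0000: CF_t = 4.500000, DF = 0.883317, PV = 3.974928
  t = 3.0000: CF_t = 104.500000, DF = 0.830185, PV = 86.754379
Price P = sum_t PV_t = 94.958630


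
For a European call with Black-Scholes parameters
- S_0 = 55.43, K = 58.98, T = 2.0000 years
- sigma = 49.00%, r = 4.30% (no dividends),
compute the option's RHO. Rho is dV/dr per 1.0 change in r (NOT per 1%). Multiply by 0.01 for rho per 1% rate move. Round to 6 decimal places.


d1 = 0.3810043726; d2 = -0.3119602729
phi(d1) = 0.3710120641; exp(-qT) = 1.0000000000; exp(-rT) = 0.9175942312
N(d2) = 0.3775353576
Rho = K*T*exp(-rT)*N(d2) = 58.9800 * 2.0000 * 0.9175942312 * 0.3775353576 = 40.864206

Answer: Rho = 40.864206


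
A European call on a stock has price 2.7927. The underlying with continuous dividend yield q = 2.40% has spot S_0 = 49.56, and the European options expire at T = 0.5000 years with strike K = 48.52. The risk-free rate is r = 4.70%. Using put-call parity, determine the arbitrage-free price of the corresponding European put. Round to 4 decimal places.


Answer: Put price = 1.2169

Derivation:
Put-call parity: C - P = S_0 * exp(-qT) - K * exp(-rT).
S_0 * exp(-qT) = 49.5600 * 0.98807171 = 48.96883409
K * exp(-rT) = 48.5200 * 0.97677397 = 47.39307325
P = C - S*exp(-qT) + K*exp(-rT)
P = 2.7927 - 48.96883409 + 47.39307325 = 1.2169


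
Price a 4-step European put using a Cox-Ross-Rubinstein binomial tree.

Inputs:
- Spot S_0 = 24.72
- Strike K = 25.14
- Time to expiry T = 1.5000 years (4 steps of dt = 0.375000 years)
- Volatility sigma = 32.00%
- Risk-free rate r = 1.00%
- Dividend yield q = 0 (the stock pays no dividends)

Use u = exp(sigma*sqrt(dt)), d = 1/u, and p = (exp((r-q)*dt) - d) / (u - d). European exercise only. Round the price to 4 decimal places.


dt = T/N = 0.375000
u = exp(sigma*sqrt(dt)) = 1.216477; d = 1/u = 0.822046
p = (exp((r-q)*dt) - d) / (u - d) = 0.460692
Discount per step: exp(-r*dt) = 0.996257
Stock lattice S(k, i) with i counting down-moves:
  k=0: S(0,0) = 24.7200
  k=1: S(1,0) = 30.0713; S(1,1) = 20.3210
  k=2: S(2,0) = 36.5811; S(2,1) = 24.7200; S(2,2) = 16.7048
  k=3: S(3,0) = 44.5000; S(3,1) = 30.0713; S(3,2) = 20.3210; S(3,3) = 13.7321
  k=4: S(4,0) = 54.1333; S(4,1) = 36.5811; S(4,2) = 24.7200; S(4,3) = 16.7048; S(4,4) = 11.2884
Terminal payoffs V(N, i) = max(K - S_T, 0):
  V(4,0) = 0.000000; V(4,1) = 0.000000; V(4,2) = 0.420000; V(4,3) = 8.435231; V(4,4) = 13.851597
Backward induction: V(k, i) = exp(-r*dt) * [p * V(k+1, i) + (1-p) * V(k+1, i+1)].
  V(3,0) = exp(-r*dt) * [p*0.000000 + (1-p)*0.000000] = 0.000000
  V(3,1) = exp(-r*dt) * [p*0.000000 + (1-p)*0.420000] = 0.225662
  V(3,2) = exp(-r*dt) * [p*0.420000 + (1-p)*8.435231] = 4.724930
  V(3,3) = exp(-r*dt) * [p*8.435231 + (1-p)*13.851597] = 11.313816
  V(2,0) = exp(-r*dt) * [p*0.000000 + (1-p)*0.225662] = 0.121246
  V(2,1) = exp(-r*dt) * [p*0.225662 + (1-p)*4.724930] = 2.642228
  V(2,2) = exp(-r*dt) * [p*4.724930 + (1-p)*11.313816] = 8.247386
  V(1,0) = exp(-r*dt) * [p*0.121246 + (1-p)*2.642228] = 1.475290
  V(1,1) = exp(-r*dt) * [p*2.642228 + (1-p)*8.247386] = 5.643932
  V(0,0) = exp(-r*dt) * [p*1.475290 + (1-p)*5.643932] = 3.709537

Answer: Price = V(0,0) = 3.7095


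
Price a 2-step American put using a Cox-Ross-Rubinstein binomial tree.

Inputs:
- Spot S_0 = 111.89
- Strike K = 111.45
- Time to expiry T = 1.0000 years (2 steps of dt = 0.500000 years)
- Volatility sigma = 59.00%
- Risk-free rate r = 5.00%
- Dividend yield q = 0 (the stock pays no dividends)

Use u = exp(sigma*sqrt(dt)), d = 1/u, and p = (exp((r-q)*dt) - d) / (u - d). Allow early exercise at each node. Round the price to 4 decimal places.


Answer: Price = V(0,0) = 21.0958

Derivation:
dt = T/N = 0.500000
u = exp(sigma*sqrt(dt)) = 1.517695; d = 1/u = 0.658894
p = (exp((r-q)*dt) - d) / (u - d) = 0.426666
Discount per step: exp(-r*dt) = 0.975310
Stock lattice S(k, i) with i counting down-moves:
  k=0: S(0,0) = 111.8900
  k=1: S(1,0) = 169.8149; S(1,1) = 73.7236
  k=2: S(2,0) = 257.7274; S(2,1) = 111.8900; S(2,2) = 48.5760
Terminal payoffs V(N, i) = max(K - S_T, 0):
  V(2,0) = 0.000000; V(2,1) = 0.000000; V(2,2) = 62.873968
Backward induction: V(k, i) = exp(-r*dt) * [p * V(k+1, i) + (1-p) * V(k+1, i+1)]; then take max(V_cont, immediate exercise) for American.
  V(1,0) = exp(-r*dt) * [p*0.000000 + (1-p)*0.000000] = 0.000000; exercise = 0.000000; V(1,0) = max -> 0.000000
  V(1,1) = exp(-r*dt) * [p*0.000000 + (1-p)*62.873968] = 35.157767; exercise = 37.726379; V(1,1) = max -> 37.726379
  V(0,0) = exp(-r*dt) * [p*0.000000 + (1-p)*37.726379] = 21.095778; exercise = 0.000000; V(0,0) = max -> 21.095778


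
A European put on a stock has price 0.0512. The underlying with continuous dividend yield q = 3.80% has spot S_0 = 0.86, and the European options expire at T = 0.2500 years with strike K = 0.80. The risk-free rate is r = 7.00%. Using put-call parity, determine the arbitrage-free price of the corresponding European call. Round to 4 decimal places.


Put-call parity: C - P = S_0 * exp(-qT) - K * exp(-rT).
S_0 * exp(-qT) = 0.8600 * 0.99054498 = 0.85186868
K * exp(-rT) = 0.8000 * 0.98265224 = 0.78612179
C = P + S*exp(-qT) - K*exp(-rT)
C = 0.0512 + 0.85186868 - 0.78612179 = 0.1169

Answer: Call price = 0.1169


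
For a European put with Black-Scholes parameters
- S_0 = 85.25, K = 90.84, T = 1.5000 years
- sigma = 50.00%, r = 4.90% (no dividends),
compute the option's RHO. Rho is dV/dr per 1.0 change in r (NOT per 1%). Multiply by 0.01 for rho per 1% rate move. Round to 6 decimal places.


d1 = 0.3224972050; d2 = -0.2898752307
phi(d1) = 0.3787265808; exp(-qT) = 1.0000000000; exp(-rT) = 0.9291361458
N(-d2) = 0.6140441543
Rho = -K*T*exp(-rT)*N(-d2) = -90.8400 * 1.5000 * 0.9291361458 * 0.6140441543 = -77.740502

Answer: Rho = -77.740502


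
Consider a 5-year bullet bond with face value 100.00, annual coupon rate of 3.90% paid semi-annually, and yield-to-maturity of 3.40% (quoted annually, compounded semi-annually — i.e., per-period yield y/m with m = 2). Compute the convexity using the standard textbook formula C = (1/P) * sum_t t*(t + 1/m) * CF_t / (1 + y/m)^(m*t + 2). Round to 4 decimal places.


Coupon per period c = face * coupon_rate / m = 1.950000
Periods per year m = 2; per-period yield y/m = 0.017000
Number of cashflows N = 10
Cashflows (t years, CF_t, discount factor 1/(1+y/m)^(m*t), PV):
  t = 0.5000: CF_t = 1.950000, DF = 0.983284, PV = 1.917404
  t = 1.0000: CF_t = 1.950000, DF = 0.966848, PV = 1.885353
  t = 1.5000: CF_t = 1.950000, DF = 0.950686, PV = 1.853838
  t = 2.0000: CF_t = 1.950000, DF = 0.934795, PV = 1.822849
  t = 2.5000: CF_t = 1.950000, DF = 0.919169, PV = 1.792379
  t = 3.0000: CF_t = 1.950000, DF = 0.903804, PV = 1.762418
  t = 3.5000: CF_t = 1.950000, DF = 0.888696, PV = 1.732958
  t = 4.0000: CF_t = 1.950000, DF = 0.873841, PV = 1.703990
  t = 4.5000: CF_t = 1.950000, DF = 0.859234, PV = 1.675506
  t = 5.0000: CF_t = 101.950000, DF = 0.844871, PV = 86.134612
Price P = sum_t PV_t = 102.281307
Convexity numerator sum_t t*(t + 1/m) * CF_t / (1+y/m)^(m*t + 2):
  t = 0.5000: term = 0.926919
  t = 1.0000: term = 2.734274
  t = 1.5000: term = 5.377137
  t = 2.0000: term = 8.812089
  t = 2.5000: term = 12.997182
  t = 3.0000: term = 17.891893
  t = 3.5000: term = 23.457087
  t = 4.0000: term = 29.654977
  t = 4.5000: term = 36.449086
  t = 5.0000: term = 2290.174047
Convexity = (1/P) * sum = 2428.474692 / 102.281307 = 23.743094

Answer: Convexity = 23.7431


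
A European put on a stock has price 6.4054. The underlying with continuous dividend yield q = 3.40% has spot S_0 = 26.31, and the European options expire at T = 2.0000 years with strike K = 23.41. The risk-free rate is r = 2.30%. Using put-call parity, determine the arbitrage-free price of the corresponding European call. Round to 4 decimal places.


Put-call parity: C - P = S_0 * exp(-qT) - K * exp(-rT).
S_0 * exp(-qT) = 26.3100 * 0.93426047 = 24.58039306
K * exp(-rT) = 23.4100 * 0.95504196 = 22.35753233
C = P + S*exp(-qT) - K*exp(-rT)
C = 6.4054 + 24.58039306 - 22.35753233 = 8.6283

Answer: Call price = 8.6283


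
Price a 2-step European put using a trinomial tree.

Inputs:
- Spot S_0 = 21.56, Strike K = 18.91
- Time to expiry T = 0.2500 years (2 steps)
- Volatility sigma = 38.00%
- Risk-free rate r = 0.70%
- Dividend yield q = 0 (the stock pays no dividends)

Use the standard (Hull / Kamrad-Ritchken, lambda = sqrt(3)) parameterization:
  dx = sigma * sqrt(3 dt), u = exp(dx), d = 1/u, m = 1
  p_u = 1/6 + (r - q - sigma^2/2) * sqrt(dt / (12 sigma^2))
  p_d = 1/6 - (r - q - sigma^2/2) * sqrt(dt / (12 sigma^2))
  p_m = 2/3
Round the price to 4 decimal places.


Answer: Price = V(0,0) = 0.6296

Derivation:
dt = T/N = 0.125000; dx = sigma*sqrt(3*dt) = 0.232702
u = exp(dx) = 1.262005; d = 1/u = 0.792390
p_u = 0.149155, p_m = 0.666667, p_d = 0.184178
Discount per step: exp(-r*dt) = 0.999125
Stock lattice S(k, j) with j the centered position index:
  k=0: S(0,+0) = 21.5600
  k=1: S(1,-1) = 17.0839; S(1,+0) = 21.5600; S(1,+1) = 27.2088
  k=2: S(2,-2) = 13.5371; S(2,-1) = 17.0839; S(2,+0) = 21.5600; S(2,+1) = 27.2088; S(2,+2) = 34.3377
Terminal payoffs V(N, j) = max(K - S_T, 0):
  V(2,-2) = 5.372864; V(2,-1) = 1.826071; V(2,+0) = 0.000000; V(2,+1) = 0.000000; V(2,+2) = 0.000000
Backward induction: V(k, j) = exp(-r*dt) * [p_u * V(k+1, j+1) + p_m * V(k+1, j) + p_d * V(k+1, j-1)]
  V(1,-1) = exp(-r*dt) * [p_u*0.000000 + p_m*1.826071 + p_d*5.372864] = 2.205016
  V(1,+0) = exp(-r*dt) * [p_u*0.000000 + p_m*0.000000 + p_d*1.826071] = 0.336029
  V(1,+1) = exp(-r*dt) * [p_u*0.000000 + p_m*0.000000 + p_d*0.000000] = 0.000000
  V(0,+0) = exp(-r*dt) * [p_u*0.000000 + p_m*0.336029 + p_d*2.205016] = 0.629584


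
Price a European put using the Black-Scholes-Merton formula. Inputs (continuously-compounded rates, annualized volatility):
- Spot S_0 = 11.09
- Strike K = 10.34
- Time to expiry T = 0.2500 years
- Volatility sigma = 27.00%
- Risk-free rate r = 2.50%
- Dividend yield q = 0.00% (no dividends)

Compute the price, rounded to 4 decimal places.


d1 = (ln(S/K) + (r - q + 0.5*sigma^2) * T) / (sigma * sqrt(T)) = 0.63249209
d2 = d1 - sigma * sqrt(T) = 0.49749209
exp(-rT) = 0.99376949; exp(-qT) = 1.00000000
P = K * exp(-rT) * N(-d2) - S_0 * exp(-qT) * N(-d1)
N(-d1) = 0.26353269; N(-d2) = 0.30942104
P = 10.3400 * 0.99376949 * 0.30942104 - 11.0900 * 1.00000000 * 0.26353269 = 0.2569

Answer: Price = 0.2569


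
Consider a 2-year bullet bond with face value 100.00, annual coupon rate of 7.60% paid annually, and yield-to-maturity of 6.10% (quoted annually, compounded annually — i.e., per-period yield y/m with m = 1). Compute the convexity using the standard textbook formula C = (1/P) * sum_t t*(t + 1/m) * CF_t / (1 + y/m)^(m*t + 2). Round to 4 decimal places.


Answer: Convexity = 5.0822

Derivation:
Coupon per period c = face * coupon_rate / m = 7.600000
Periods per year m = 1; per-period yield y/m = 0.061000
Number of cashflows N = 2
Cashflows (t years, CF_t, discount factor 1/(1+y/m)^(m*t), PV):
  t = 1.0000: CF_t = 7.600000, DF = 0.942507, PV = 7.163054
  t = 2.0000: CF_t = 107.600000, DF = 0.888320, PV = 95.583186
Price P = sum_t PV_t = 102.746240
Convexity numerator sum_t t*(t + 1/m) * CF_t / (1+y/m)^(m*t + 2):
  t = 1.0000: term = 12.726162
  t = 2.0000: term = 509.450492
Convexity = (1/P) * sum = 522.176654 / 102.746240 = 5.082197


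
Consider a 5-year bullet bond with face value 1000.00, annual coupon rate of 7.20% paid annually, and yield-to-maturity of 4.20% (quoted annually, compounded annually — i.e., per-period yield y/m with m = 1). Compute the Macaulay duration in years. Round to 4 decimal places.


Coupon per period c = face * coupon_rate / m = 72.000000
Periods per year m = 1; per-period yield y/m = 0.042000
Number of cashflows N = 5
Cashflows (t years, CF_t, discount factor 1/(1+y/m)^(m*t), PV):
  t = 1.0000: CF_t = 72.000000, DF = 0.959693, PV = 69.097889
  t = 2.0000: CF_t = 72.000000, DF = 0.921010, PV = 66.312753
  t = 3.0000: CF_t = 72.000000, DF = 0.883887, PV = 63.639878
  t = 4.0000: CF_t = 72.000000, DF = 0.848260, PV = 61.074739
  t = 5.0000: CF_t = 1072.000000, DF = 0.814069, PV = 872.682346
Price P = sum_t PV_t = 1132.807605
Macaulay numerator sum_t t * PV_t:
  t * PV_t at t = 1.0000: 69.097889
  t * PV_t at t = 2.0000: 132.625506
  t * PV_t at t = 3.0000: 190.919634
  t * PV_t at t = 4.0000: 244.298956
  t * PV_t at t = 5.0000: 4363.411731
Macaulay duration D = (sum_t t * PV_t) / P = 5000.353717 / 1132.807605 = 4.414124

Answer: Macaulay duration = 4.4141 years


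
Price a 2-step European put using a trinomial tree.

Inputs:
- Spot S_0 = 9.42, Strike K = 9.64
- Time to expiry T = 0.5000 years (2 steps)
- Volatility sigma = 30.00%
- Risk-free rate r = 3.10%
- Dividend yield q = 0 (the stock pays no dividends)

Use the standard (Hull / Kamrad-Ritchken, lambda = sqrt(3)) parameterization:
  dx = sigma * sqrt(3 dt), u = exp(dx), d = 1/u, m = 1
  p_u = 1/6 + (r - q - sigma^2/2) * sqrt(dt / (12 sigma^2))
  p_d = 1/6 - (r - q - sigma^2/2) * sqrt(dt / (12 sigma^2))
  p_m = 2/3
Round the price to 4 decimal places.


Answer: Price = V(0,0) = 0.7686

Derivation:
dt = T/N = 0.250000; dx = sigma*sqrt(3*dt) = 0.259808
u = exp(dx) = 1.296681; d = 1/u = 0.771200
p_u = 0.159931, p_m = 0.666667, p_d = 0.173402
Discount per step: exp(-r*dt) = 0.992280
Stock lattice S(k, j) with j the centered position index:
  k=0: S(0,+0) = 9.4200
  k=1: S(1,-1) = 7.2647; S(1,+0) = 9.4200; S(1,+1) = 12.2147
  k=2: S(2,-2) = 5.6025; S(2,-1) = 7.2647; S(2,+0) = 9.4200; S(2,+1) = 12.2147; S(2,+2) = 15.8386
Terminal payoffs V(N, j) = max(K - S_T, 0):
  V(2,-2) = 4.037461; V(2,-1) = 2.375297; V(2,+0) = 0.220000; V(2,+1) = 0.000000; V(2,+2) = 0.000000
Backward induction: V(k, j) = exp(-r*dt) * [p_u * V(k+1, j+1) + p_m * V(k+1, j) + p_d * V(k+1, j-1)]
  V(1,-1) = exp(-r*dt) * [p_u*0.220000 + p_m*2.375297 + p_d*4.037461] = 2.300920
  V(1,+0) = exp(-r*dt) * [p_u*0.000000 + p_m*0.220000 + p_d*2.375297] = 0.554237
  V(1,+1) = exp(-r*dt) * [p_u*0.000000 + p_m*0.000000 + p_d*0.220000] = 0.037854
  V(0,+0) = exp(-r*dt) * [p_u*0.037854 + p_m*0.554237 + p_d*2.300920] = 0.768551


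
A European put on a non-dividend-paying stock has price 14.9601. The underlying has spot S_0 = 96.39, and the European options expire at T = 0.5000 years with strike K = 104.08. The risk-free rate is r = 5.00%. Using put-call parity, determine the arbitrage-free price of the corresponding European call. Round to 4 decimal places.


Put-call parity: C - P = S_0 * exp(-qT) - K * exp(-rT).
S_0 * exp(-qT) = 96.3900 * 1.00000000 = 96.39000000
K * exp(-rT) = 104.0800 * 0.97530991 = 101.51025564
C = P + S*exp(-qT) - K*exp(-rT)
C = 14.9601 + 96.39000000 - 101.51025564 = 9.8398

Answer: Call price = 9.8398


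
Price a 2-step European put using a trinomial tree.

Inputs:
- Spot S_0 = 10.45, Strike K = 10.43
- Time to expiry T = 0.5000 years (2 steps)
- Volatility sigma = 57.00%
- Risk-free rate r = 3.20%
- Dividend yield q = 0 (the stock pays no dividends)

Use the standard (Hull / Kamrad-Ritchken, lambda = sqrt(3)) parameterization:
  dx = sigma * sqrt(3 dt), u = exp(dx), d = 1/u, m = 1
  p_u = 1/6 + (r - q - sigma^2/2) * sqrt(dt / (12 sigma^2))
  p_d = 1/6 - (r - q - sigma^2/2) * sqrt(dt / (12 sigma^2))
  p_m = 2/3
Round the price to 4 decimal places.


dt = T/N = 0.250000; dx = sigma*sqrt(3*dt) = 0.493634
u = exp(dx) = 1.638260; d = 1/u = 0.610404
p_u = 0.133634, p_m = 0.666667, p_d = 0.199700
Discount per step: exp(-r*dt) = 0.992032
Stock lattice S(k, j) with j the centered position index:
  k=0: S(0,+0) = 10.4500
  k=1: S(1,-1) = 6.3787; S(1,+0) = 10.4500; S(1,+1) = 17.1198
  k=2: S(2,-2) = 3.8936; S(2,-1) = 6.3787; S(2,+0) = 10.4500; S(2,+1) = 17.1198; S(2,+2) = 28.0467
Terminal payoffs V(N, j) = max(K - S_T, 0):
  V(2,-2) = 6.536405; V(2,-1) = 4.051280; V(2,+0) = 0.000000; V(2,+1) = 0.000000; V(2,+2) = 0.000000
Backward induction: V(k, j) = exp(-r*dt) * [p_u * V(k+1, j+1) + p_m * V(k+1, j) + p_d * V(k+1, j-1)]
  V(1,-1) = exp(-r*dt) * [p_u*0.000000 + p_m*4.051280 + p_d*6.536405] = 3.974250
  V(1,+0) = exp(-r*dt) * [p_u*0.000000 + p_m*0.000000 + p_d*4.051280] = 0.802593
  V(1,+1) = exp(-r*dt) * [p_u*0.000000 + p_m*0.000000 + p_d*0.000000] = 0.000000
  V(0,+0) = exp(-r*dt) * [p_u*0.000000 + p_m*0.802593 + p_d*3.974250] = 1.318131

Answer: Price = V(0,0) = 1.3181


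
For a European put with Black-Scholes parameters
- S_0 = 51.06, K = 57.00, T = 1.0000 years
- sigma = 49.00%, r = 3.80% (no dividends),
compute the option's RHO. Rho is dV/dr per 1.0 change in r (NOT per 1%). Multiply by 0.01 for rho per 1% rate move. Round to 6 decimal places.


Answer: Rho = -35.804925

Derivation:
d1 = 0.0979594775; d2 = -0.3920405225
phi(d1) = 0.3970327282; exp(-qT) = 1.0000000000; exp(-rT) = 0.9627129409
N(-d2) = 0.6524858636
Rho = -K*T*exp(-rT)*N(-d2) = -57.0000 * 1.0000 * 0.9627129409 * 0.6524858636 = -35.804925


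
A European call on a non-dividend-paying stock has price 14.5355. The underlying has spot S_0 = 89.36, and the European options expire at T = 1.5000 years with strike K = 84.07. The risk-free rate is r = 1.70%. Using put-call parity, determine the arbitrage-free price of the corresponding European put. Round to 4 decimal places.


Answer: Put price = 7.1288

Derivation:
Put-call parity: C - P = S_0 * exp(-qT) - K * exp(-rT).
S_0 * exp(-qT) = 89.3600 * 1.00000000 = 89.36000000
K * exp(-rT) = 84.0700 * 0.97482238 = 81.95331740
P = C - S*exp(-qT) + K*exp(-rT)
P = 14.5355 - 89.36000000 + 81.95331740 = 7.1288


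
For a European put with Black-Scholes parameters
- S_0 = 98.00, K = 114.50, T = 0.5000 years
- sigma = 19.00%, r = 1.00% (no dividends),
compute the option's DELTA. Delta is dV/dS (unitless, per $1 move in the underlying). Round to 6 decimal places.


Answer: Delta = -0.854020

Derivation:
d1 = -1.0538298502; d2 = -1.1881801386
phi(d1) = 0.2289578829; exp(-qT) = 1.0000000000; exp(-rT) = 0.9950124792
N(-d1) = 0.8540195878
Delta = -exp(-qT) * N(-d1) = -1.0000000000 * 0.8540195878 = -0.854020


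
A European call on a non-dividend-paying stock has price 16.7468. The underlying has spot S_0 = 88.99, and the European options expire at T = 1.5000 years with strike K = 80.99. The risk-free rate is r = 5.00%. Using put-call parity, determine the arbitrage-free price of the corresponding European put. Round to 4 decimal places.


Put-call parity: C - P = S_0 * exp(-qT) - K * exp(-rT).
S_0 * exp(-qT) = 88.9900 * 1.00000000 = 88.99000000
K * exp(-rT) = 80.9900 * 0.92774349 = 75.13794496
P = C - S*exp(-qT) + K*exp(-rT)
P = 16.7468 - 88.99000000 + 75.13794496 = 2.8947

Answer: Put price = 2.8947


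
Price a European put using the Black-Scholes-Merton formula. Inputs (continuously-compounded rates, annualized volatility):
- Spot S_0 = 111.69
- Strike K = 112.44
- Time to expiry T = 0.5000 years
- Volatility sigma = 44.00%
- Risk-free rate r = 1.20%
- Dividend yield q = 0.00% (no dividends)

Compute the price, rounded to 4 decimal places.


Answer: Price = 13.8509

Derivation:
d1 = (ln(S/K) + (r - q + 0.5*sigma^2) * T) / (sigma * sqrt(T)) = 0.15333749
d2 = d1 - sigma * sqrt(T) = -0.15778949
exp(-rT) = 0.99401796; exp(-qT) = 1.00000000
P = K * exp(-rT) * N(-d2) - S_0 * exp(-qT) * N(-d1)
N(-d1) = 0.43906607; N(-d2) = 0.56268866
P = 112.4400 * 0.99401796 * 0.56268866 - 111.6900 * 1.00000000 * 0.43906607 = 13.8509


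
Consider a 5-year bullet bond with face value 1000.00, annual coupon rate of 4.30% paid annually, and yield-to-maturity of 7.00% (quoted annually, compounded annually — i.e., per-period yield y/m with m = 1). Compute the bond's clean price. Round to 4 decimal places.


Answer: Price = 889.2947

Derivation:
Coupon per period c = face * coupon_rate / m = 43.000000
Periods per year m = 1; per-period yield y/m = 0.070000
Number of cashflows N = 5
Cashflows (t years, CF_t, discount factor 1/(1+y/m)^(m*t), PV):
  t = 1.0000: CF_t = 43.000000, DF = 0.934579, PV = 40.186916
  t = 2.0000: CF_t = 43.000000, DF = 0.873439, PV = 37.557865
  t = 3.0000: CF_t = 43.000000, DF = 0.816298, PV = 35.100809
  t = 4.0000: CF_t = 43.000000, DF = 0.762895, PV = 32.804494
  t = 5.0000: CF_t = 1043.000000, DF = 0.712986, PV = 743.644585
Price P = sum_t PV_t = 889.294669


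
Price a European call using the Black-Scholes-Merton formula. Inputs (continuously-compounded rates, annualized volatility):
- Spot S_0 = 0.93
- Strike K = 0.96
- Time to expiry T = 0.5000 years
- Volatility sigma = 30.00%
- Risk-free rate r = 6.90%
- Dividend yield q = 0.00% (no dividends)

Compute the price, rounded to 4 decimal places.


Answer: Price = 0.0797

Derivation:
d1 = (ln(S/K) + (r - q + 0.5*sigma^2) * T) / (sigma * sqrt(T)) = 0.11903578
d2 = d1 - sigma * sqrt(T) = -0.09309626
exp(-rT) = 0.96608834; exp(-qT) = 1.00000000
C = S_0 * exp(-qT) * N(d1) - K * exp(-rT) * N(d2)
N(d1) = 0.54737649; N(d2) = 0.46291355
C = 0.9300 * 1.00000000 * 0.54737649 - 0.9600 * 0.96608834 * 0.46291355 = 0.0797


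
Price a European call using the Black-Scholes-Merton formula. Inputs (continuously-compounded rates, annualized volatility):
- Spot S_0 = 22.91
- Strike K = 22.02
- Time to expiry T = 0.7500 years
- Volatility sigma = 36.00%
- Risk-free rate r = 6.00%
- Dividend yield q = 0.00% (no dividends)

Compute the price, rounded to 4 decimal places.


d1 = (ln(S/K) + (r - q + 0.5*sigma^2) * T) / (sigma * sqrt(T)) = 0.42731094
d2 = d1 - sigma * sqrt(T) = 0.11554179
exp(-rT) = 0.95599748; exp(-qT) = 1.00000000
C = S_0 * exp(-qT) * N(d1) - K * exp(-rT) * N(d2)
N(d1) = 0.66542357; N(d2) = 0.54599215
C = 22.9100 * 1.00000000 * 0.66542357 - 22.0200 * 0.95599748 * 0.54599215 = 3.7511

Answer: Price = 3.7511


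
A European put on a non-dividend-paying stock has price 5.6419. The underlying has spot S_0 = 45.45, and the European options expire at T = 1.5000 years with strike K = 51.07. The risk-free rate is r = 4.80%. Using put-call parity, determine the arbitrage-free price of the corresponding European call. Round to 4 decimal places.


Answer: Call price = 3.5697

Derivation:
Put-call parity: C - P = S_0 * exp(-qT) - K * exp(-rT).
S_0 * exp(-qT) = 45.4500 * 1.00000000 = 45.45000000
K * exp(-rT) = 51.0700 * 0.93053090 = 47.52221285
C = P + S*exp(-qT) - K*exp(-rT)
C = 5.6419 + 45.45000000 - 47.52221285 = 3.5697


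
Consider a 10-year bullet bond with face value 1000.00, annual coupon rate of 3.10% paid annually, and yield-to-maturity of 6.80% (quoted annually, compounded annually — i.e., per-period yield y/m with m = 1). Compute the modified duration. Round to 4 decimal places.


Answer: Modified duration = 7.9578

Derivation:
Coupon per period c = face * coupon_rate / m = 31.000000
Periods per year m = 1; per-period yield y/m = 0.068000
Number of cashflows N = 10
Cashflows (t years, CF_t, discount factor 1/(1+y/m)^(m*t), PV):
  t = 1.0000: CF_t = 31.000000, DF = 0.936330, PV = 29.026217
  t = 2.0000: CF_t = 31.000000, DF = 0.876713, PV = 27.178106
  t = 3.0000: CF_t = 31.000000, DF = 0.820892, PV = 25.447665
  t = 4.0000: CF_t = 31.000000, DF = 0.768626, PV = 23.827402
  t = 5.0000: CF_t = 31.000000, DF = 0.719687, PV = 22.310301
  t = 6.0000: CF_t = 31.000000, DF = 0.673864, PV = 20.889795
  t = 7.0000: CF_t = 31.000000, DF = 0.630959, PV = 19.559733
  t = 8.0000: CF_t = 31.000000, DF = 0.590786, PV = 18.314357
  t = 9.0000: CF_t = 31.000000, DF = 0.553170, PV = 17.148274
  t = 10.0000: CF_t = 1031.000000, DF = 0.517950, PV = 534.006002
Price P = sum_t PV_t = 737.707852
First compute Macaulay numerator sum_t t * PV_t:
  t * PV_t at t = 1.0000: 29.026217
  t * PV_t at t = 2.0000: 54.356212
  t * PV_t at t = 3.0000: 76.342994
  t * PV_t at t = 4.0000: 95.309606
  t * PV_t at t = 5.0000: 111.551505
  t * PV_t at t = 6.0000: 125.338770
  t * PV_t at t = 7.0000: 136.918132
  t * PV_t at t = 8.0000: 146.514855
  t * PV_t at t = 9.0000: 154.334468
  t * PV_t at t = 10.0000: 5340.060020
Macaulay duration D = 6269.752780 / 737.707852 = 8.498964
Modified duration = D / (1 + y/m) = 8.498964 / (1 + 0.068000) = 7.957832


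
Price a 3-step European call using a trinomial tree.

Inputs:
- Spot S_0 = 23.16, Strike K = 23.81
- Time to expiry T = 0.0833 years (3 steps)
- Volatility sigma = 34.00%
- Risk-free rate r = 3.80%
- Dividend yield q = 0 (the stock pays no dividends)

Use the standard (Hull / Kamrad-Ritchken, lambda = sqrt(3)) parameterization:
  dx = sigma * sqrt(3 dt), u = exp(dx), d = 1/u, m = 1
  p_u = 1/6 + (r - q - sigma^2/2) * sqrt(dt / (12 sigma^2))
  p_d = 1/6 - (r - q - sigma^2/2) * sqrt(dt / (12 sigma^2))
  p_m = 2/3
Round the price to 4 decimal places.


Answer: Price = V(0,0) = 0.6681

Derivation:
dt = T/N = 0.027767; dx = sigma*sqrt(3*dt) = 0.098130
u = exp(dx) = 1.103106; d = 1/u = 0.906531
p_u = 0.163865, p_m = 0.666667, p_d = 0.169468
Discount per step: exp(-r*dt) = 0.998945
Stock lattice S(k, j) with j the centered position index:
  k=0: S(0,+0) = 23.1600
  k=1: S(1,-1) = 20.9953; S(1,+0) = 23.1600; S(1,+1) = 25.5479
  k=2: S(2,-2) = 19.0329; S(2,-1) = 20.9953; S(2,+0) = 23.1600; S(2,+1) = 25.5479; S(2,+2) = 28.1821
  k=3: S(3,-3) = 17.2539; S(3,-2) = 19.0329; S(3,-1) = 20.9953; S(3,+0) = 23.1600; S(3,+1) = 25.5479; S(3,+2) = 28.1821; S(3,+3) = 31.0878
Terminal payoffs V(N, j) = max(S_T - K, 0):
  V(3,-3) = 0.000000; V(3,-2) = 0.000000; V(3,-1) = 0.000000; V(3,+0) = 0.000000; V(3,+1) = 1.737937; V(3,+2) = 4.372085; V(3,+3) = 7.277829
Backward induction: V(k, j) = exp(-r*dt) * [p_u * V(k+1, j+1) + p_m * V(k+1, j) + p_d * V(k+1, j-1)]
  V(2,-2) = exp(-r*dt) * [p_u*0.000000 + p_m*0.000000 + p_d*0.000000] = 0.000000
  V(2,-1) = exp(-r*dt) * [p_u*0.000000 + p_m*0.000000 + p_d*0.000000] = 0.000000
  V(2,+0) = exp(-r*dt) * [p_u*1.737937 + p_m*0.000000 + p_d*0.000000] = 0.284487
  V(2,+1) = exp(-r*dt) * [p_u*4.372085 + p_m*1.737937 + p_d*0.000000] = 1.873081
  V(2,+2) = exp(-r*dt) * [p_u*7.277829 + p_m*4.372085 + p_d*1.737937] = 4.397190
  V(1,-1) = exp(-r*dt) * [p_u*0.284487 + p_m*0.000000 + p_d*0.000000] = 0.046568
  V(1,+0) = exp(-r*dt) * [p_u*1.873081 + p_m*0.284487 + p_d*0.000000] = 0.496068
  V(1,+1) = exp(-r*dt) * [p_u*4.397190 + p_m*1.873081 + p_d*0.284487] = 2.015351
  V(0,+0) = exp(-r*dt) * [p_u*2.015351 + p_m*0.496068 + p_d*0.046568] = 0.668145


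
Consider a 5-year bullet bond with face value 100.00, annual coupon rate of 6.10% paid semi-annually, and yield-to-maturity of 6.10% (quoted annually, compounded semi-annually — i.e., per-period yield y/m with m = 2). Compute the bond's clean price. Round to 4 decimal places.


Coupon per period c = face * coupon_rate / m = 3.050000
Periods per year m = 2; per-period yield y/m = 0.030500
Number of cashflows N = 10
Cashflows (t years, CF_t, discount factor 1/(1+y/m)^(m*t), PV):
  t = 0.5000: CF_t = 3.050000, DF = 0.970403, PV = 2.959728
  t = 1.0000: CF_t = 3.050000, DF = 0.941681, PV = 2.872128
  t = 1.5000: CF_t = 3.050000, DF = 0.913810, PV = 2.787121
  t = 2.0000: CF_t = 3.050000, DF = 0.886764, PV = 2.704630
  t = 2.5000: CF_t = 3.050000, DF = 0.860518, PV = 2.624580
  t = 3.0000: CF_t = 3.050000, DF = 0.835049, PV = 2.546900
  t = 3.5000: CF_t = 3.050000, DF = 0.810334, PV = 2.471519
  t = 4.0000: CF_t = 3.050000, DF = 0.786350, PV = 2.398368
  t = 4.5000: CF_t = 3.050000, DF = 0.763076, PV = 2.327383
  t = 5.0000: CF_t = 103.050000, DF = 0.740491, PV = 76.307642
Price P = sum_t PV_t = 100.000000

Answer: Price = 100.0000


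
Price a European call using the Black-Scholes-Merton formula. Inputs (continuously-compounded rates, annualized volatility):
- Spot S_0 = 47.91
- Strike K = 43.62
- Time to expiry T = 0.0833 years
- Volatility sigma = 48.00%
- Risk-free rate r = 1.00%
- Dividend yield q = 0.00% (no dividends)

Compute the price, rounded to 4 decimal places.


d1 = (ln(S/K) + (r - q + 0.5*sigma^2) * T) / (sigma * sqrt(T)) = 0.75242094
d2 = d1 - sigma * sqrt(T) = 0.61388459
exp(-rT) = 0.99916735; exp(-qT) = 1.00000000
C = S_0 * exp(-qT) * N(d1) - K * exp(-rT) * N(d2)
N(d1) = 0.77410102; N(d2) = 0.73035420
C = 47.9100 * 1.00000000 * 0.77410102 - 43.6200 * 0.99916735 * 0.73035420 = 5.2557

Answer: Price = 5.2557


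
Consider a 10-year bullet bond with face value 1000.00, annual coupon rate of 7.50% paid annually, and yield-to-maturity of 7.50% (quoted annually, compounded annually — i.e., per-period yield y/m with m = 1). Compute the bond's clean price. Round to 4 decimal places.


Answer: Price = 1000.0000

Derivation:
Coupon per period c = face * coupon_rate / m = 75.000000
Periods per year m = 1; per-period yield y/m = 0.075000
Number of cashflows N = 10
Cashflows (t years, CF_t, discount factor 1/(1+y/m)^(m*t), PV):
  t = 1.0000: CF_t = 75.000000, DF = 0.930233, PV = 69.767442
  t = 2.0000: CF_t = 75.000000, DF = 0.865333, PV = 64.899946
  t = 3.0000: CF_t = 75.000000, DF = 0.804961, PV = 60.372043
  t = 4.0000: CF_t = 75.000000, DF = 0.748801, PV = 56.160040
  t = 5.0000: CF_t = 75.000000, DF = 0.696559, PV = 52.241897
  t = 6.0000: CF_t = 75.000000, DF = 0.647962, PV = 48.597114
  t = 7.0000: CF_t = 75.000000, DF = 0.602755, PV = 45.206618
  t = 8.0000: CF_t = 75.000000, DF = 0.560702, PV = 42.052668
  t = 9.0000: CF_t = 75.000000, DF = 0.521583, PV = 39.118760
  t = 10.0000: CF_t = 1075.000000, DF = 0.485194, PV = 521.583473
Price P = sum_t PV_t = 1000.000000


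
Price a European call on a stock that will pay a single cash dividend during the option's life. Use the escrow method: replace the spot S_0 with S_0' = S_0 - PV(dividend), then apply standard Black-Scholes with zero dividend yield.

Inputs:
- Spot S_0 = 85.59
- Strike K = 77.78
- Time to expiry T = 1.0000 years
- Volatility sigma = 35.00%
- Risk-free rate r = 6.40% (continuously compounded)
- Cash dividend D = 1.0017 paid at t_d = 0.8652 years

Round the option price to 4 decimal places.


PV(D) = D * exp(-r * t_d) = 1.0017 * 0.94613236 = 0.94774079
S_0' = S_0 - PV(D) = 85.5900 - 0.94774079 = 84.64225921
d1 = (ln(S_0'/K) + (r + sigma^2/2)*T) / (sigma*sqrt(T)) = 0.59942666
d2 = d1 - sigma*sqrt(T) = 0.24942666
exp(-rT) = 0.93800500
N(d1) = 0.72555580; N(d2) = 0.59848462
C = S_0' * N(d1) - K * exp(-rT) * N(d2) = 84.64225921 * 0.72555580 - 77.7800 * 0.93800500 * 0.59848462 = 17.7484

Answer: Price = 17.7484


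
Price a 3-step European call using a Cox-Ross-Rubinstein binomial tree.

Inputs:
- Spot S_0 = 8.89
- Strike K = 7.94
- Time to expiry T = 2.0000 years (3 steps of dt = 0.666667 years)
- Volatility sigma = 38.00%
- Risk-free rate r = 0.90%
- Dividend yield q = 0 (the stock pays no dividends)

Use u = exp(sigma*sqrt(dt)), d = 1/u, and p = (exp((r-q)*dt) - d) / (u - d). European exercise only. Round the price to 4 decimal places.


dt = T/N = 0.666667
u = exp(sigma*sqrt(dt)) = 1.363792; d = 1/u = 0.733250
p = (exp((r-q)*dt) - d) / (u - d) = 0.432593
Discount per step: exp(-r*dt) = 0.994018
Stock lattice S(k, i) with i counting down-moves:
  k=0: S(0,0) = 8.8900
  k=1: S(1,0) = 12.1241; S(1,1) = 6.5186
  k=2: S(2,0) = 16.5348; S(2,1) = 8.8900; S(2,2) = 4.7798
  k=3: S(3,0) = 22.5500; S(3,1) = 12.1241; S(3,2) = 6.5186; S(3,3) = 3.5048
Terminal payoffs V(N, i) = max(S_T - K, 0):
  V(3,0) = 14.609957; V(3,1) = 4.184107; V(3,2) = 0.000000; V(3,3) = 0.000000
Backward induction: V(k, i) = exp(-r*dt) * [p * V(k+1, i) + (1-p) * V(k+1, i+1)].
  V(2,0) = exp(-r*dt) * [p*14.609957 + (1-p)*4.184107] = 8.642251
  V(2,1) = exp(-r*dt) * [p*4.184107 + (1-p)*0.000000] = 1.799189
  V(2,2) = exp(-r*dt) * [p*0.000000 + (1-p)*0.000000] = 0.000000
  V(1,0) = exp(-r*dt) * [p*8.642251 + (1-p)*1.799189] = 4.730981
  V(1,1) = exp(-r*dt) * [p*1.799189 + (1-p)*0.000000] = 0.773661
  V(0,0) = exp(-r*dt) * [p*4.730981 + (1-p)*0.773661] = 2.470703

Answer: Price = V(0,0) = 2.4707


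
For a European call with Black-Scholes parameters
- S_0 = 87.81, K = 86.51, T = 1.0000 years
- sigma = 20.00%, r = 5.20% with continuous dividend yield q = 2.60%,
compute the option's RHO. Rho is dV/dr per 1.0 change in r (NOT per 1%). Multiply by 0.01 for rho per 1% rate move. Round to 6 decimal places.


Answer: Rho = 44.483311

Derivation:
d1 = 0.3045768759; d2 = 0.1045768759
phi(d1) = 0.3808605163; exp(-qT) = 0.9743350896; exp(-rT) = 0.9493288668
N(d2) = 0.5416442178
Rho = K*T*exp(-rT)*N(d2) = 86.5100 * 1.0000 * 0.9493288668 * 0.5416442178 = 44.483311


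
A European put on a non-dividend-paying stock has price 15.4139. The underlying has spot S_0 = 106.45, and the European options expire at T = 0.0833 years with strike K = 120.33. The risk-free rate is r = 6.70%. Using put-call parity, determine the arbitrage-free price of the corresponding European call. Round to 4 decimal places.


Answer: Call price = 2.2036

Derivation:
Put-call parity: C - P = S_0 * exp(-qT) - K * exp(-rT).
S_0 * exp(-qT) = 106.4500 * 1.00000000 = 106.45000000
K * exp(-rT) = 120.3300 * 0.99443445 = 119.66029682
C = P + S*exp(-qT) - K*exp(-rT)
C = 15.4139 + 106.45000000 - 119.66029682 = 2.2036


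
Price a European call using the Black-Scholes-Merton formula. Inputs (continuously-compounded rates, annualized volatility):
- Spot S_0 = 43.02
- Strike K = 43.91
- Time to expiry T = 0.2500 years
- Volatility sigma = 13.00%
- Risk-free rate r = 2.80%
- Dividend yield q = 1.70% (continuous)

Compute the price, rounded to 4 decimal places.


d1 = (ln(S/K) + (r - q + 0.5*sigma^2) * T) / (sigma * sqrt(T)) = -0.24022247
d2 = d1 - sigma * sqrt(T) = -0.30522247
exp(-rT) = 0.99302444; exp(-qT) = 0.99575902
C = S_0 * exp(-qT) * N(d1) - K * exp(-rT) * N(d2)
N(d1) = 0.40507890; N(d2) = 0.38009836
C = 43.0200 * 0.99575902 * 0.40507890 - 43.9100 * 0.99302444 * 0.38009836 = 0.7789

Answer: Price = 0.7789


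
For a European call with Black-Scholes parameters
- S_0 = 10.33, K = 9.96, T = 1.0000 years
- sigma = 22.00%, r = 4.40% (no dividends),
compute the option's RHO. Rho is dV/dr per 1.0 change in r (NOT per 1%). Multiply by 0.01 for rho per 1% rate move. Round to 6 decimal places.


Answer: Rho = 5.727773

Derivation:
d1 = 0.4757964161; d2 = 0.2557964161
phi(d1) = 0.3562474704; exp(-qT) = 1.0000000000; exp(-rT) = 0.9569539575
N(d2) = 0.6009459793
Rho = K*T*exp(-rT)*N(d2) = 9.9600 * 1.0000 * 0.9569539575 * 0.6009459793 = 5.727773


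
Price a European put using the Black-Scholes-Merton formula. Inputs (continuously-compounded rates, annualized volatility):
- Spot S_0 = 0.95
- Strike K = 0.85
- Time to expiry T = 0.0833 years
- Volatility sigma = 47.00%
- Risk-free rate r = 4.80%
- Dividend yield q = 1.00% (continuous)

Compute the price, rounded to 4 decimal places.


Answer: Price = 0.0135

Derivation:
d1 = (ln(S/K) + (r - q + 0.5*sigma^2) * T) / (sigma * sqrt(T)) = 0.91110476
d2 = d1 - sigma * sqrt(T) = 0.77545458
exp(-rT) = 0.99600958; exp(-qT) = 0.99916735
P = K * exp(-rT) * N(-d2) - S_0 * exp(-qT) * N(-d1)
N(-d1) = 0.18112009; N(-d2) = 0.21903555
P = 0.8500 * 0.99600958 * 0.21903555 - 0.9500 * 0.99916735 * 0.18112009 = 0.0135


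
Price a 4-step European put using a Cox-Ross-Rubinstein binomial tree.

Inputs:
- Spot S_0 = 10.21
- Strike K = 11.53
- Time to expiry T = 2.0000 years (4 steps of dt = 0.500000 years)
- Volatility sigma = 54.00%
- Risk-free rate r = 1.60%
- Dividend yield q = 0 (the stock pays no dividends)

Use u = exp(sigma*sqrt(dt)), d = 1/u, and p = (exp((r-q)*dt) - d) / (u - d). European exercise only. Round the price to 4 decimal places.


Answer: Price = V(0,0) = 3.6765

Derivation:
dt = T/N = 0.500000
u = exp(sigma*sqrt(dt)) = 1.464974; d = 1/u = 0.682606
p = (exp((r-q)*dt) - d) / (u - d) = 0.415950
Discount per step: exp(-r*dt) = 0.992032
Stock lattice S(k, i) with i counting down-moves:
  k=0: S(0,0) = 10.2100
  k=1: S(1,0) = 14.9574; S(1,1) = 6.9694
  k=2: S(2,0) = 21.9122; S(2,1) = 10.2100; S(2,2) = 4.7574
  k=3: S(3,0) = 32.1008; S(3,1) = 14.9574; S(3,2) = 6.9694; S(3,3) = 3.2474
  k=4: S(4,0) = 47.0268; S(4,1) = 21.9122; S(4,2) = 10.2100; S(4,3) = 4.7574; S(4,4) = 2.2167
Terminal payoffs V(N, i) = max(K - S_T, 0):
  V(4,0) = 0.000000; V(4,1) = 0.000000; V(4,2) = 1.320000; V(4,3) = 6.772643; V(4,4) = 9.313306
Backward induction: V(k, i) = exp(-r*dt) * [p * V(k+1, i) + (1-p) * V(k+1, i+1)].
  V(3,0) = exp(-r*dt) * [p*0.000000 + (1-p)*0.000000] = 0.000000
  V(3,1) = exp(-r*dt) * [p*0.000000 + (1-p)*1.320000] = 0.764803
  V(3,2) = exp(-r*dt) * [p*1.320000 + (1-p)*6.772643] = 4.468722
  V(3,3) = exp(-r*dt) * [p*6.772643 + (1-p)*9.313306] = 8.190728
  V(2,0) = exp(-r*dt) * [p*0.000000 + (1-p)*0.764803] = 0.443124
  V(2,1) = exp(-r*dt) * [p*0.764803 + (1-p)*4.468722] = 2.904745
  V(2,2) = exp(-r*dt) * [p*4.468722 + (1-p)*8.190728] = 6.589631
  V(1,0) = exp(-r*dt) * [p*0.443124 + (1-p)*2.904745] = 1.865847
  V(1,1) = exp(-r*dt) * [p*2.904745 + (1-p)*6.589631] = 5.016608
  V(0,0) = exp(-r*dt) * [p*1.865847 + (1-p)*5.016608] = 3.676519
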